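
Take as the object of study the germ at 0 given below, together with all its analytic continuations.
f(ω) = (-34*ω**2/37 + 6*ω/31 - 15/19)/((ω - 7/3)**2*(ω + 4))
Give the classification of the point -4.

The denominator factor ω + 4 vanishes at -4 and appears to the power 1; the numerator there equals -354493/21793, nonzero, and no other factor vanishes.
Hence a pole whose order is the multiplicity, 1.

The point is a pole of order 1.


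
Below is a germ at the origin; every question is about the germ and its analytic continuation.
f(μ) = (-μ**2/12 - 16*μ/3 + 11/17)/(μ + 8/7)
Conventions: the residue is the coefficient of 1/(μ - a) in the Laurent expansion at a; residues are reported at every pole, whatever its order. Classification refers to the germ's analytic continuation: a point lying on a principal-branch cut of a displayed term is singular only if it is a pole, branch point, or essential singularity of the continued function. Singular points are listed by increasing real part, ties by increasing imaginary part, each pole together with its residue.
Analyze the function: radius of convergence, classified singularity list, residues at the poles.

Denominator factor (μ + 8/7): pole of order 1 at -8/7, modulus 8/7.
The radius of convergence is the smallest modulus among the singular points: 8/7.
At the order-1 pole -8/7 set g(μ) = (μ - (-8/7))*f(μ) = -μ**2/12 - 16*μ/3 + 11/17.
Simple pole: residue = g(a) at a = -8/7, which is 16577/2499.

Radius of convergence at 0: 8/7.
At -8/7: a pole of order 1; residue 16577/2499.


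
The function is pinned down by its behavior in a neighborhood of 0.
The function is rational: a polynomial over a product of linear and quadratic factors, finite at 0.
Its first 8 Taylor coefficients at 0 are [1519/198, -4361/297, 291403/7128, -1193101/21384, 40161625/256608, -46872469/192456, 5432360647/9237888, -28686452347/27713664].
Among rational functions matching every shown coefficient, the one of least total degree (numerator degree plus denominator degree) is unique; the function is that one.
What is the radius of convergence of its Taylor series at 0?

No rational of total degree below 5 reproduces all 8 coefficients; solving the [2/3] Pade equations on them gives f(τ) = (15*τ**2/2 - 19*τ/3 + 31/11)/((τ - 6/7)**2*(τ + 1/2)), whose expansion matches every shown term.
Denominator factor (τ - 6/7)^2: pole of order 2 at 6/7, modulus 6/7.
Denominator factor (τ + 1/2): pole of order 1 at -1/2, modulus 1/2.
The radius of convergence is the smallest modulus among the singular points: 1/2.

The radius of convergence is 1/2.


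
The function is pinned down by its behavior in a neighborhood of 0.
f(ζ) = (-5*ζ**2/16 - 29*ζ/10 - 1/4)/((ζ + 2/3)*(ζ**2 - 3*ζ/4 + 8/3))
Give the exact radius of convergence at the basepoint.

Denominator factor (ζ**2 - 3*ζ/4 + 8/3): discriminant -485/48, complex-conjugate roots (3/8) + ((1/24)*sqrt(1455))*i and (3/8) - ((1/24)*sqrt(1455))*i; poles of order 1, moduli (2/3)*sqrt(6) and (2/3)*sqrt(6).
Denominator factor (ζ + 2/3): pole of order 1 at -2/3, modulus 2/3.
The radius of convergence is the smallest modulus among the singular points: 2/3.

The radius of convergence is 2/3.


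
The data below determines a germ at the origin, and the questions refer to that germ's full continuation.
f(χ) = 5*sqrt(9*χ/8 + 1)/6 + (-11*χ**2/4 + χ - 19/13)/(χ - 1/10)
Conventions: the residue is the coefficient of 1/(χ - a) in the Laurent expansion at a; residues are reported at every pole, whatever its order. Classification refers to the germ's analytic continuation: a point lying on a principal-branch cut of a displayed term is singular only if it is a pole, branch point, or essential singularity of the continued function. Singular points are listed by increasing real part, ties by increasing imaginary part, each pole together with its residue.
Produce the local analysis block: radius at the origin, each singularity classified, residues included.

Radius of convergence at 0: 1/10.
At -8/9: an algebraic (square-root) branch point.
At 1/10: a pole of order 1; residue -7223/5200.

Denominator factor (χ - 1/10): pole of order 1 at 1/10, modulus 1/10.
Branch term (5/6)*sqrt(1 - χ/(-8/9)): its argument vanishes at χ = -8/9, a square-root branch point, modulus 8/9.
The radius of convergence is the smallest modulus among the singular points: 1/10.
The branch term is analytic at 1/10 and contributes nothing to the residue; only the rational part matters.
At the order-1 pole 1/10 set g(χ) = (χ - (1/10))*(rational part) = -11*χ**2/4 + χ - 19/13.
Simple pole: residue = g(a) at a = 1/10, which is -7223/5200.
List the singular points by increasing real part (a conjugate pair: the negative imaginary part first).


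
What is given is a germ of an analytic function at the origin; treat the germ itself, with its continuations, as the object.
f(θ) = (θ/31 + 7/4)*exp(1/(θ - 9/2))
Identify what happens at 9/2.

The exponent 1/(θ - (9/2)) has a pole at 9/2, so exp(1/(θ - (9/2))) takes every nonzero value near it: an essential singularity (not a pole of any order).

The point is an essential singularity.


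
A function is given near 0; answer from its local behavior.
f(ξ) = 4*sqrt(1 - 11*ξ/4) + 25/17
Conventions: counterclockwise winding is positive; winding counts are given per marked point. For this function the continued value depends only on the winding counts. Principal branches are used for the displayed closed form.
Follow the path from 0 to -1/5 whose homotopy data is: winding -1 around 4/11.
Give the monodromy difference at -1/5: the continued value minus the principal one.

The rational part is single-valued and drops out of the difference; each branch term changes only by its own monodromy.
(4)*sqrt(1 - ξ/(4/11)): winding -1 is odd, the square root flips sign, contributing -2*(4)*sqrt(1 - (-1/5)/(4/11)) = -2*(4)*sqrt(31/20) = -(4/5)*sqrt(155).
Summing the contributions at ξ = -1/5 gives -(4/5)*sqrt(155).

Continued minus principal equals -(4/5)*sqrt(155).


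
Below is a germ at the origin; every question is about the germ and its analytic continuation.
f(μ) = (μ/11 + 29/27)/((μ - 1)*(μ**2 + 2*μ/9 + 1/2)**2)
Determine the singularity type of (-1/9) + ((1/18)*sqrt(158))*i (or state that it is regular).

The point is a pole of order 2.

The denominator factor μ**2 + 2*μ/9 + 1/2 vanishes at (-1/9) + ((1/18)*sqrt(158))*i and appears to the power 2; the numerator there equals (316/297) + ((1/198)*sqrt(158))*i, nonzero, and no other factor vanishes.
Hence a pole whose order is the multiplicity, 2.


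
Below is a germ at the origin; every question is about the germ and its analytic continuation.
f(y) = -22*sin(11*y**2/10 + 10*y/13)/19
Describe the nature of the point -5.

The point is a regular point.

There is no denominator, hence no pole anywhere.
The factor sin(11*y**2/10 + 10*y/13) is entire.
So the germ continues analytically to -5.


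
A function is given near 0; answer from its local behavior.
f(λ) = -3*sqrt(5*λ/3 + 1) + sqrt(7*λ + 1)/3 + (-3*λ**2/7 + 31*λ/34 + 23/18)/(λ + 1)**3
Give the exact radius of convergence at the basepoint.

Denominator factor (λ + 1)^3: pole of order 3 at -1, modulus 1.
Branch term (-3)*sqrt(1 - λ/(-3/5)): its argument vanishes at λ = -3/5, a square-root branch point, modulus 3/5.
Branch term (1/3)*sqrt(1 - λ/(-1/7)): its argument vanishes at λ = -1/7, a square-root branch point, modulus 1/7.
The radius of convergence is the smallest modulus among the singular points: 1/7.

The radius of convergence is 1/7.


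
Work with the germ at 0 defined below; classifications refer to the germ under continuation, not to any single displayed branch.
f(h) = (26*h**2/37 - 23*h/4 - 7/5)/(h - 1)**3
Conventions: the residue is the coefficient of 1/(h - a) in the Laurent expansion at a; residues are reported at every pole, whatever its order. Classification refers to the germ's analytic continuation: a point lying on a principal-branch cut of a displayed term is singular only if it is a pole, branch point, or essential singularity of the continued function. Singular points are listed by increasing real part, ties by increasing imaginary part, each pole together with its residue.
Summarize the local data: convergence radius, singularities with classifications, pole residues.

Radius of convergence at 0: 1.
At 1: a pole of order 3; residue 26/37.

Denominator factor (h - 1)^3: pole of order 3 at 1, modulus 1.
The radius of convergence is the smallest modulus among the singular points: 1.
At the order-3 pole 1 set g(h) = (h - (1))^3*f(h) = 26*h**2/37 - 23*h/4 - 7/5.
Order-3 pole: residue = g''(a)/2; g''(1) = 52/37, so the residue is 26/37.


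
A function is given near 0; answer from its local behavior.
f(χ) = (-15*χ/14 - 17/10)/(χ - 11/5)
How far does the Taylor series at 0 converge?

Denominator factor (χ - 11/5): pole of order 1 at 11/5, modulus 11/5.
The radius of convergence is the smallest modulus among the singular points: 11/5.

The radius of convergence is 11/5.


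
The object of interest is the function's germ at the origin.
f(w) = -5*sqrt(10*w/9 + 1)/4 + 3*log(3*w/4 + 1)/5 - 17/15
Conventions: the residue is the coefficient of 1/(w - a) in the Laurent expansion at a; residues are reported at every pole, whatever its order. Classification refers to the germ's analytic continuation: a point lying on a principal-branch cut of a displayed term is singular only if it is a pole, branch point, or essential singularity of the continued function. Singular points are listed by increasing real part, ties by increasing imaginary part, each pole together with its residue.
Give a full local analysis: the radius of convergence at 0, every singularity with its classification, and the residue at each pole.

Radius of convergence at 0: 9/10.
At -4/3: a logarithmic branch point.
At -9/10: an algebraic (square-root) branch point.

Branch term (-5/4)*sqrt(1 - w/(-9/10)): its argument vanishes at w = -9/10, a square-root branch point, modulus 9/10.
Branch term (3/5)*log(1 - w/(-4/3)): its argument vanishes at w = -4/3, a logarithmic branch point, modulus 4/3.
The radius of convergence is the smallest modulus among the singular points: 9/10.
List the singular points by increasing real part (a conjugate pair: the negative imaginary part first).


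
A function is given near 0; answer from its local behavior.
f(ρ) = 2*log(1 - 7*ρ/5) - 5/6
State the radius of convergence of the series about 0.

Branch term (2)*log(1 - ρ/(5/7)): its argument vanishes at ρ = 5/7, a logarithmic branch point, modulus 5/7.
The radius of convergence is the smallest modulus among the singular points: 5/7.

The radius of convergence is 5/7.


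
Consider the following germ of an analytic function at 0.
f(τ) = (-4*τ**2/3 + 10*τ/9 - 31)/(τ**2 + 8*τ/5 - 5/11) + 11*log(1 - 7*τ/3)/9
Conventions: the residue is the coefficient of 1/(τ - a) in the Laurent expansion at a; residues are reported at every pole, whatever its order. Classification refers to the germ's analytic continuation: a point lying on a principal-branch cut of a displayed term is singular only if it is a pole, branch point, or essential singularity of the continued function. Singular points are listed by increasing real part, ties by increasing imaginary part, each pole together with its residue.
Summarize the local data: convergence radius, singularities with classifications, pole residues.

Denominator factor (τ**2 + 8*τ/5 - 5/11): discriminant 1204/275, real irrational roots -4/5 + (1/55)*sqrt(3311) and -4/5 - (1/55)*sqrt(3311); poles of order 1, moduli -4/5 + (1/55)*sqrt(3311) and 4/5 + (1/55)*sqrt(3311).
Branch term (11/9)*log(1 - τ/(3/7)): its argument vanishes at τ = 3/7, a logarithmic branch point, modulus 3/7.
The radius of convergence is the smallest modulus among the singular points: -4/5 + (1/55)*sqrt(3311).
The branch term is analytic at -4/5 - (1/55)*sqrt(3311) and contributes nothing to the residue; only the rational part matters.
The factor τ**2 + 8*τ/5 - 5/11 splits as (τ - a)(τ - a') with a = -4/5 - (1/55)*sqrt(3311), a' = -4/5 + (1/55)*sqrt(3311). At the order-1 pole a set g(τ) = (τ - a)*(rational part) = [-4*τ**2/3 + 10*τ/9 - 31] / (τ - a').
Simple pole: residue = g(a) at a = -4/5 - (1/55)*sqrt(3311), which is 73/45 + (84649/297990)*sqrt(3311).
The branch term is analytic at -4/5 + (1/55)*sqrt(3311) and contributes nothing to the residue; only the rational part matters.
The factor τ**2 + 8*τ/5 - 5/11 splits as (τ - a)(τ - a') with a = -4/5 + (1/55)*sqrt(3311), a' = -4/5 - (1/55)*sqrt(3311). At the order-1 pole a set g(τ) = (τ - a)*(rational part) = [-4*τ**2/3 + 10*τ/9 - 31] / (τ - a').
Simple pole: residue = g(a) at a = -4/5 + (1/55)*sqrt(3311), which is 73/45 - (84649/297990)*sqrt(3311).
List the singular points by increasing real part (a conjugate pair: the negative imaginary part first).

Radius of convergence at 0: -4/5 + (1/55)*sqrt(3311).
At -4/5 - (1/55)*sqrt(3311): a pole of order 1; residue 73/45 + (84649/297990)*sqrt(3311).
At -4/5 + (1/55)*sqrt(3311): a pole of order 1; residue 73/45 - (84649/297990)*sqrt(3311).
At 3/7: a logarithmic branch point.


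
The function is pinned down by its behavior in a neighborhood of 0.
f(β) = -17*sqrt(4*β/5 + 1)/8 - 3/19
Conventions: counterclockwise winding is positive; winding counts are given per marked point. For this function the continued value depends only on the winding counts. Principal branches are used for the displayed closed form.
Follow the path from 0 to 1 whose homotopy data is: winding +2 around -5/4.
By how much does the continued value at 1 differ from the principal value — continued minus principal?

Continued minus principal equals 0.

The rational part is single-valued and drops out of the difference; each branch term changes only by its own monodromy.
(-17/8)*sqrt(1 - β/(-5/4)): winding +2 is even, the square root returns to the same sheet, contribution 0.
Summing the contributions at β = 1 gives 0.


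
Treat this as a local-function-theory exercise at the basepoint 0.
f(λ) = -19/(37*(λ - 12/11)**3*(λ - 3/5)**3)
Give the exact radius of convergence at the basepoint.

The radius of convergence is 3/5.

Denominator factor (λ - 12/11)^3: pole of order 3 at 12/11, modulus 12/11.
Denominator factor (λ - 3/5)^3: pole of order 3 at 3/5, modulus 3/5.
The radius of convergence is the smallest modulus among the singular points: 3/5.


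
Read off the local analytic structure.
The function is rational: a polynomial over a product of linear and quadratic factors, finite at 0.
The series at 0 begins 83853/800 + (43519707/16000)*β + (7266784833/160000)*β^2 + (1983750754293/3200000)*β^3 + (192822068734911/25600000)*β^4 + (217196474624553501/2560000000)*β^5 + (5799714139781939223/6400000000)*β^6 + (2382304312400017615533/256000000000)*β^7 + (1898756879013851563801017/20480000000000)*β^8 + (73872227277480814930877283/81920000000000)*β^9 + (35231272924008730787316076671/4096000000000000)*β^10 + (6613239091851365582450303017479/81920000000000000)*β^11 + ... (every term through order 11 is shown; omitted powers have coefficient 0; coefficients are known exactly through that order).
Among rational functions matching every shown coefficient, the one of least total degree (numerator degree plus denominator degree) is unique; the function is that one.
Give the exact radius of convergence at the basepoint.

The radius of convergence is 3/2 - (1/22)*sqrt(913).

No rational of total degree below 10 reproduces all 12 coefficients; solving the [0/10] Pade equations on them gives f(β) = 7/(2*(β**2 - 3*β + 4/11)**3*(β**2 + β/2 - 5/6)**2), whose expansion matches every shown term.
Denominator factor (β**2 + β/2 - 5/6)^2: discriminant 43/12, real irrational roots -1/4 + (1/12)*sqrt(129) and -1/4 - (1/12)*sqrt(129); poles of order 2, moduli -1/4 + (1/12)*sqrt(129) and 1/4 + (1/12)*sqrt(129).
Denominator factor (β**2 - 3*β + 4/11)^3: discriminant 83/11, real irrational roots 3/2 + (1/22)*sqrt(913) and 3/2 - (1/22)*sqrt(913); poles of order 3, moduli 3/2 + (1/22)*sqrt(913) and 3/2 - (1/22)*sqrt(913).
The radius of convergence is the smallest modulus among the singular points: 3/2 - (1/22)*sqrt(913).


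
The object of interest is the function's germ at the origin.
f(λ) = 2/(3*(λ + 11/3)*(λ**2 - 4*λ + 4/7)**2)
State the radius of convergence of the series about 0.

The radius of convergence is 2 - (2/7)*sqrt(42).

Denominator factor (λ**2 - 4*λ + 4/7)^2: discriminant 96/7, real irrational roots 2 + (2/7)*sqrt(42) and 2 - (2/7)*sqrt(42); poles of order 2, moduli 2 + (2/7)*sqrt(42) and 2 - (2/7)*sqrt(42).
Denominator factor (λ + 11/3): pole of order 1 at -11/3, modulus 11/3.
The radius of convergence is the smallest modulus among the singular points: 2 - (2/7)*sqrt(42).


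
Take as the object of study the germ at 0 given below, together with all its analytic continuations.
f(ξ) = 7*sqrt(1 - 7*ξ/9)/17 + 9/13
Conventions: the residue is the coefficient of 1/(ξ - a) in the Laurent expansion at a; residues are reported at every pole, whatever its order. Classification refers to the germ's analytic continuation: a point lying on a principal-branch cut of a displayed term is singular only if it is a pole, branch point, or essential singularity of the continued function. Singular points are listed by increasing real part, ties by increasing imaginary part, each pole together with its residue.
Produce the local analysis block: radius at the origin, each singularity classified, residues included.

Branch term (7/17)*sqrt(1 - ξ/(9/7)): its argument vanishes at ξ = 9/7, a square-root branch point, modulus 9/7.
The radius of convergence is the smallest modulus among the singular points: 9/7.

Radius of convergence at 0: 9/7.
At 9/7: an algebraic (square-root) branch point.


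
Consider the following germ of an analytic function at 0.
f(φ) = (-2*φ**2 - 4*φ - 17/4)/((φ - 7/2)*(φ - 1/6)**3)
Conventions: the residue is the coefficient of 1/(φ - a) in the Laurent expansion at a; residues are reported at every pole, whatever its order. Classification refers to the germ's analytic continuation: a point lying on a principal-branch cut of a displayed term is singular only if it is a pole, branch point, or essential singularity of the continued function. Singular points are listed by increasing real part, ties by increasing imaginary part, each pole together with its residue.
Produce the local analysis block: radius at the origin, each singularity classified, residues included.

Denominator factor (φ - 1/6)^3: pole of order 3 at 1/6, modulus 1/6.
Denominator factor (φ - 7/2): pole of order 1 at 7/2, modulus 7/2.
The radius of convergence is the smallest modulus among the singular points: 1/6.
At the order-3 pole 1/6 set g(φ) = (φ - (1/6))^3*f(φ) = (-2*φ**2 - 4*φ - 17/4)/(φ - 7/2).
Order-3 pole: residue = g''(a)/2; g''(1/6) = 4617/2000, so the residue is 4617/4000.
At the order-1 pole 7/2 set g(φ) = (φ - (7/2))*f(φ) = (-2*φ**2 - 4*φ - 17/4)/(φ - 1/6)**3.
Simple pole: residue = g(a) at a = 7/2, which is -4617/4000.
List the singular points by increasing real part (a conjugate pair: the negative imaginary part first).

Radius of convergence at 0: 1/6.
At 1/6: a pole of order 3; residue 4617/4000.
At 7/2: a pole of order 1; residue -4617/4000.


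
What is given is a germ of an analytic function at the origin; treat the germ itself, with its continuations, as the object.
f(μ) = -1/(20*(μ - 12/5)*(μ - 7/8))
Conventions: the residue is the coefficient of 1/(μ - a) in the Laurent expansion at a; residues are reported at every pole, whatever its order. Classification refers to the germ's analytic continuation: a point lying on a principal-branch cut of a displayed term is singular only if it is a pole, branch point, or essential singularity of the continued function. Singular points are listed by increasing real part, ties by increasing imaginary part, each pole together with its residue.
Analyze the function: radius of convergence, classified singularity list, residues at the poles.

Denominator factor (μ - 7/8): pole of order 1 at 7/8, modulus 7/8.
Denominator factor (μ - 12/5): pole of order 1 at 12/5, modulus 12/5.
The radius of convergence is the smallest modulus among the singular points: 7/8.
At the order-1 pole 7/8 set g(μ) = (μ - (7/8))*f(μ) = -1/(20*(μ - 12/5)).
Simple pole: residue = g(a) at a = 7/8, which is 2/61.
At the order-1 pole 12/5 set g(μ) = (μ - (12/5))*f(μ) = -1/(20*(μ - 7/8)).
Simple pole: residue = g(a) at a = 12/5, which is -2/61.
List the singular points by increasing real part (a conjugate pair: the negative imaginary part first).

Radius of convergence at 0: 7/8.
At 7/8: a pole of order 1; residue 2/61.
At 12/5: a pole of order 1; residue -2/61.


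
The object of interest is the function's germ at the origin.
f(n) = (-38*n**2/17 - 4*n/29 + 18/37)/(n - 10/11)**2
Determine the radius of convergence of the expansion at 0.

Denominator factor (n - 10/11)^2: pole of order 2 at 10/11, modulus 10/11.
The radius of convergence is the smallest modulus among the singular points: 10/11.

The radius of convergence is 10/11.


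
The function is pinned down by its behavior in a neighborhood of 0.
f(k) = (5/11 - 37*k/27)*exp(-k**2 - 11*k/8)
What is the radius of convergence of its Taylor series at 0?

The factor exp(-k**2 - 11*k/8) is entire and contributes no finite singular point.
The polynomial part has no poles.
No finite singular points: the Taylor series at 0 converges everywhere.

The radius of convergence is infinite.


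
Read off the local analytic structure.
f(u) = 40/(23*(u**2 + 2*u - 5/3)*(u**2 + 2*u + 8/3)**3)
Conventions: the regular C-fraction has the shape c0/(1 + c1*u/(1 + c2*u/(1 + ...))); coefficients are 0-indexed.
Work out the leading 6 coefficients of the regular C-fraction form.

The regular C-fraction coefficients are [-81/1472, 21/20, 13/28, -1061/182, 422037/110344, 3461081/18953704].

Taylor coefficients (expand at 0): a_0 = -81/1472, a_1 = 1701/29440, a_2 = -12879/147200, a_3 = -140697/5888000, a_4 = -9549171/235520000, a_5 = -645267789/4710400000.
c0 = a_0 = -81/1472. Peel one level at a time: if S = 1 + c*u/S' with S'(0) = 1, then c is the u-coefficient of S and S' = c*u/(S - 1).
S_1 = c0/f = 1 + (21/20)*u + (-39/80)*u^2 + ...; c1 = 21/20.
S_2 = c1*u/(S_1 - 1) = 1 + (13/28)*u + (1061/392)*u^2 + ...; c2 = 13/28.
S_3 = c2*u/(S_2 - 1) = 1 + (-1061/182)*u + (60291/2704)*u^2 + ...; c3 = -1061/182.
S_4 = c3*u/(S_3 - 1) = 1 + (422037/110344)*u + (-50318793/72046144)*u^2 + ...; c4 = 422037/110344.
S_5 = c4*u/(S_4 - 1) = 1 + (3461081/18953704)*u + ...; c5 = 3461081/18953704.


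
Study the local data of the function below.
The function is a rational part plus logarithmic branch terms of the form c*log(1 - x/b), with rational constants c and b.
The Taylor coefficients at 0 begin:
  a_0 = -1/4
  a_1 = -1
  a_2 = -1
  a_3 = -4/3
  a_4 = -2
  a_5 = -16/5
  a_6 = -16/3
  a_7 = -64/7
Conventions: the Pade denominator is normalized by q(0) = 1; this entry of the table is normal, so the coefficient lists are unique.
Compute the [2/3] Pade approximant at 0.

The Pade approximant has numerator coefficients [-1/4, -11/25, 51/50]; denominator coefficients [1, -56/25, 22/25, 8/75].

Taylor coefficients needed (read off): a_0 = -1/4, a_1 = -1, a_2 = -1, a_3 = -4/3, a_4 = -2, a_5 = -16/5.
Write the denominator as Q(x) = 1 + q1*x + q2*x^2 + q3*x^3. Requiring Q*f - P = O(x^6) with deg P <= 2 kills the coefficients of x^3..x^5 in Q*f:
  x^3: a_3 + q1*a_2 + q2*a_1 + q3*a_0 = 0, i.e. -4/3 + (-1)*q1 + (-1)*q2 + (-1/4)*q3 = 0.
  x^4: a_4 + q1*a_3 + q2*a_2 + q3*a_1 = 0, i.e. -2 + (-4/3)*q1 + (-1)*q2 + (-1)*q3 = 0.
  x^5: a_5 + q1*a_4 + q2*a_3 + q3*a_2 = 0, i.e. -16/5 + (-2)*q1 + (-4/3)*q2 + (-1)*q3 = 0.
Solving this linear system: q1 = -56/25, q2 = 22/25, q3 = 8/75.
The numerator is Q*f truncated at degree 2: P0 = a_0 = -1/4; P1 = a_1 + q1*a_0 = -11/25; P2 = a_2 + q1*a_1 + q2*a_0 = 51/50.


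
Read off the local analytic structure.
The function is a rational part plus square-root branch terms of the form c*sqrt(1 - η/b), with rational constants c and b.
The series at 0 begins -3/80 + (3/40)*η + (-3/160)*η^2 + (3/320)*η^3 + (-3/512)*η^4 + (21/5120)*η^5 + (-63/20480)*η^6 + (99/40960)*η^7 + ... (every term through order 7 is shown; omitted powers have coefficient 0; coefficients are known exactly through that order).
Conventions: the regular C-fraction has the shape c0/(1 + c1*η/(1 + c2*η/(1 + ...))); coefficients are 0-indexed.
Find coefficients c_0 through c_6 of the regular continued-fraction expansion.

The regular C-fraction coefficients are [-3/80, 2, -7/4, -1/28, 15/28, 7/60, 23/60].

Taylor coefficients (read off): a_0 = -3/80, a_1 = 3/40, a_2 = -3/160, a_3 = 3/320, a_4 = -3/512, a_5 = 21/5120, a_6 = -63/20480.
c0 = a_0 = -3/80. Peel one level at a time: if S = 1 + c*η/S' with S'(0) = 1, then c is the η-coefficient of S and S' = c*η/(S - 1).
S_1 = c0/f = 1 + (2)*η + (7/2)*η^2 + ...; c1 = 2.
S_2 = c1*η/(S_1 - 1) = 1 + (-7/4)*η + (-1/16)*η^2 + ...; c2 = -7/4.
S_3 = c2*η/(S_2 - 1) = 1 + (-1/28)*η + (15/784)*η^2 + ...; c3 = -1/28.
S_4 = c3*η/(S_3 - 1) = 1 + (15/28)*η + (-1/16)*η^2 + ...; c4 = 15/28.
S_5 = c4*η/(S_4 - 1) = 1 + (7/60)*η + (-161/3600)*η^2 + ...; c5 = 7/60.
S_6 = c5*η/(S_5 - 1) = 1 + (23/60)*η + ...; c6 = 23/60.


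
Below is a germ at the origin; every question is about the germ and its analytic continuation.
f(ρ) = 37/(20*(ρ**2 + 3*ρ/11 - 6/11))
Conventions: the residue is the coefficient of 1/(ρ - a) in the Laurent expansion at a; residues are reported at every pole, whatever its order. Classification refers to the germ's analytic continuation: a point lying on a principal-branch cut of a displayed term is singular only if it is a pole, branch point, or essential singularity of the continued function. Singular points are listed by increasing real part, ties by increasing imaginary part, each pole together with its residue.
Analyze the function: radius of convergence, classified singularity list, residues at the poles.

Denominator factor (ρ**2 + 3*ρ/11 - 6/11): discriminant 273/121, real irrational roots -3/22 + (1/22)*sqrt(273) and -3/22 - (1/22)*sqrt(273); poles of order 1, moduli -3/22 + (1/22)*sqrt(273) and 3/22 + (1/22)*sqrt(273).
The radius of convergence is the smallest modulus among the singular points: -3/22 + (1/22)*sqrt(273).
The factor ρ**2 + 3*ρ/11 - 6/11 splits as (ρ - a)(ρ - a') with a = -3/22 - (1/22)*sqrt(273), a' = -3/22 + (1/22)*sqrt(273). At the order-1 pole a set g(ρ) = (ρ - a)*f(ρ) = [37/20] / (ρ - a').
Simple pole: residue = g(a) at a = -3/22 - (1/22)*sqrt(273), which is -(407/5460)*sqrt(273).
The factor ρ**2 + 3*ρ/11 - 6/11 splits as (ρ - a)(ρ - a') with a = -3/22 + (1/22)*sqrt(273), a' = -3/22 - (1/22)*sqrt(273). At the order-1 pole a set g(ρ) = (ρ - a)*f(ρ) = [37/20] / (ρ - a').
Simple pole: residue = g(a) at a = -3/22 + (1/22)*sqrt(273), which is (407/5460)*sqrt(273).
List the singular points by increasing real part (a conjugate pair: the negative imaginary part first).

Radius of convergence at 0: -3/22 + (1/22)*sqrt(273).
At -3/22 - (1/22)*sqrt(273): a pole of order 1; residue -(407/5460)*sqrt(273).
At -3/22 + (1/22)*sqrt(273): a pole of order 1; residue (407/5460)*sqrt(273).


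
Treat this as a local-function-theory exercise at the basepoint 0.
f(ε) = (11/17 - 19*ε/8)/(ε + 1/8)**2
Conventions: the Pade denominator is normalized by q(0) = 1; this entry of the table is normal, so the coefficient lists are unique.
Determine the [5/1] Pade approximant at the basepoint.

Taylor coefficients needed (expand at 0): a_0 = 704/17, a_1 = -13848/17, a_2 = 176512/17, a_3 = -1937920/17, a_4 = 19709952/17, a_5 = -191332352/17, a_6 = 1799880704/17.
Write the denominator as Q(ε) = 1 + q1*ε. Requiring Q*f - P = O(ε^7) with deg P <= 5 kills the coefficients of ε^6..ε^6 in Q*f:
  ε^6: a_6 + q1*a_5 = 0, i.e. 1799880704/17 + (-191332352/17)*q1 = 0.
Solving this linear system: q1 = 54928/5839.
The numerator is Q*f truncated at degree 5: P0 = a_0 = 704/17; P1 = a_1 + q1*a_0 = -42189160/99263; P2 = a_2 + q1*a_1 = 270010624/99263; P3 = a_3 + q1*a_2 = -1620063744/99263; P4 = a_4 + q1*a_3 = 8640339968/99263; P5 = a_5 + q1*a_4 = -34561359872/99263.

The Pade approximant has numerator coefficients [704/17, -42189160/99263, 270010624/99263, -1620063744/99263, 8640339968/99263, -34561359872/99263]; denominator coefficients [1, 54928/5839].


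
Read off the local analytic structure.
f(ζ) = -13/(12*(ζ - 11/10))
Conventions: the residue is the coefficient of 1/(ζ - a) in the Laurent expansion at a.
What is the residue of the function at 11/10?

The residue is -13/12.

At the order-1 pole 11/10 set g(ζ) = (ζ - (11/10))*f(ζ) = -13/12.
Simple pole: residue = g(a) at a = 11/10, which is -13/12.


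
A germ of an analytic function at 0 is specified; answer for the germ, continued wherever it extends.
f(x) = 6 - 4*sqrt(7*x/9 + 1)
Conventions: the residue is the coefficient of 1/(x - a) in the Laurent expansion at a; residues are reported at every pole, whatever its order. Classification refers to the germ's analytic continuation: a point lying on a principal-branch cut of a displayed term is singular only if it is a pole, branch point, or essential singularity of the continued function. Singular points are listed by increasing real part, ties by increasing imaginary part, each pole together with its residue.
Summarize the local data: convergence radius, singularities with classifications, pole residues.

Radius of convergence at 0: 9/7.
At -9/7: an algebraic (square-root) branch point.

Branch term (-4)*sqrt(1 - x/(-9/7)): its argument vanishes at x = -9/7, a square-root branch point, modulus 9/7.
The radius of convergence is the smallest modulus among the singular points: 9/7.


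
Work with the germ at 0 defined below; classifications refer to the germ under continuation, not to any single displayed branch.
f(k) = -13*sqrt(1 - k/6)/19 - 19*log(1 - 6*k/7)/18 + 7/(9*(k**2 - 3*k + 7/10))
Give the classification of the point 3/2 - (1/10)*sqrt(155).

The denominator factor k**2 - 3*k + 7/10 vanishes at 3/2 - (1/10)*sqrt(155) and appears to the power 1; the numerator there equals 7/9, nonzero, and no other factor vanishes.
The branch terms are analytic at this point.
Hence a pole whose order is the multiplicity, 1.

The point is a pole of order 1.


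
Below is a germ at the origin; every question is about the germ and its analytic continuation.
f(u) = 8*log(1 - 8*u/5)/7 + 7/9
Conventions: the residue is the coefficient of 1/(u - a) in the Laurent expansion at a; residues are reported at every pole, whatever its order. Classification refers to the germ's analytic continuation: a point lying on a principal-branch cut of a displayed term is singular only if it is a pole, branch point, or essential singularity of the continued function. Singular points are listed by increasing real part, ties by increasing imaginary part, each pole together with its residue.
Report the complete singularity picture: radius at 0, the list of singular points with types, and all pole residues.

Branch term (8/7)*log(1 - u/(5/8)): its argument vanishes at u = 5/8, a logarithmic branch point, modulus 5/8.
The radius of convergence is the smallest modulus among the singular points: 5/8.

Radius of convergence at 0: 5/8.
At 5/8: a logarithmic branch point.


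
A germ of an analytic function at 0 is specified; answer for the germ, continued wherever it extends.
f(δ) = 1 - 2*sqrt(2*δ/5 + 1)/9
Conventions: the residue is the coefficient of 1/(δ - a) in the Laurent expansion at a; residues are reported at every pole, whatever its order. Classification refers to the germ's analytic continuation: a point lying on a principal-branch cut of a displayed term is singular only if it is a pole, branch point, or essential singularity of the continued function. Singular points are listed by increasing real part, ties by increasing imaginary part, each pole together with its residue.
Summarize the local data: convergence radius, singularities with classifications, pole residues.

Radius of convergence at 0: 5/2.
At -5/2: an algebraic (square-root) branch point.

Branch term (-2/9)*sqrt(1 - δ/(-5/2)): its argument vanishes at δ = -5/2, a square-root branch point, modulus 5/2.
The radius of convergence is the smallest modulus among the singular points: 5/2.


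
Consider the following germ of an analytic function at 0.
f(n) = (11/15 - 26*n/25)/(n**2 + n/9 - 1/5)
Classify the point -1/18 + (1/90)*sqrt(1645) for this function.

The point is a pole of order 1.

The denominator factor n**2 + n/9 - 1/5 vanishes at -1/18 + (1/90)*sqrt(1645) and appears to the power 1; the numerator there equals 178/225 - (13/1125)*sqrt(1645), nonzero, and no other factor vanishes.
Hence a pole whose order is the multiplicity, 1.


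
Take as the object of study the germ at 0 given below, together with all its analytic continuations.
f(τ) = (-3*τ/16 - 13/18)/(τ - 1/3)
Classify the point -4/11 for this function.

The point is a regular point.

Denominator factors: τ - 1/3 = -23/33 at τ = -4/11 — none vanishes.
So the germ continues analytically to -4/11.


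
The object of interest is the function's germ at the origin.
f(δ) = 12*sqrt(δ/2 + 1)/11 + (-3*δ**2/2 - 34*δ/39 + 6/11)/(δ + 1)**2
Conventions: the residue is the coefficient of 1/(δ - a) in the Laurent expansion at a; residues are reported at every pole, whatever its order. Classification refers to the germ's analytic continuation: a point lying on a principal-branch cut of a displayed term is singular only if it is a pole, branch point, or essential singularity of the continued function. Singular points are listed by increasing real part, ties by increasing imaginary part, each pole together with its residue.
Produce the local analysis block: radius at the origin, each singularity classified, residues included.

Denominator factor (δ + 1)^2: pole of order 2 at -1, modulus 1.
Branch term (12/11)*sqrt(1 - δ/(-2)): its argument vanishes at δ = -2, a square-root branch point, modulus 2.
The radius of convergence is the smallest modulus among the singular points: 1.
The branch term is analytic at -1 and contributes nothing to the residue; only the rational part matters.
At the order-2 pole -1 set g(δ) = (δ - (-1))^2*(rational part) = -3*δ**2/2 - 34*δ/39 + 6/11.
Order-2 pole: residue = g'(a); g'(-1) = 83/39, so the residue is 83/39.
List the singular points by increasing real part (a conjugate pair: the negative imaginary part first).

Radius of convergence at 0: 1.
At -2: an algebraic (square-root) branch point.
At -1: a pole of order 2; residue 83/39.


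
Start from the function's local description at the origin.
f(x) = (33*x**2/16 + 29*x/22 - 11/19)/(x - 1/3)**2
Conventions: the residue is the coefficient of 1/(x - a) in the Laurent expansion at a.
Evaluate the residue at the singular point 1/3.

At the order-2 pole 1/3 set g(x) = (x - (1/3))^2*f(x) = 33*x**2/16 + 29*x/22 - 11/19.
Order-2 pole: residue = g'(a); g'(1/3) = 237/88, so the residue is 237/88.

The residue is 237/88.


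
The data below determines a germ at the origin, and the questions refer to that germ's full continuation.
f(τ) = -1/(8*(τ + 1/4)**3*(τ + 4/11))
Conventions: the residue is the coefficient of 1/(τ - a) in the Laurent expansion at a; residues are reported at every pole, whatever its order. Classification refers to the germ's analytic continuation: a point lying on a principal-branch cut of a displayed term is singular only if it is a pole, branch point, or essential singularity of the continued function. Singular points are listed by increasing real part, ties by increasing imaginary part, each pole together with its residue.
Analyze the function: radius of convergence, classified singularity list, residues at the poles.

Radius of convergence at 0: 1/4.
At -4/11: a pole of order 1; residue 10648/125.
At -1/4: a pole of order 3; residue -10648/125.

Denominator factor (τ + 4/11): pole of order 1 at -4/11, modulus 4/11.
Denominator factor (τ + 1/4)^3: pole of order 3 at -1/4, modulus 1/4.
The radius of convergence is the smallest modulus among the singular points: 1/4.
At the order-1 pole -4/11 set g(τ) = (τ - (-4/11))*f(τ) = -1/(8*(τ + 1/4)**3).
Simple pole: residue = g(a) at a = -4/11, which is 10648/125.
At the order-3 pole -1/4 set g(τ) = (τ - (-1/4))^3*f(τ) = -1/(8*(τ + 4/11)).
Order-3 pole: residue = g''(a)/2; g''(-1/4) = -21296/125, so the residue is -10648/125.
List the singular points by increasing real part (a conjugate pair: the negative imaginary part first).


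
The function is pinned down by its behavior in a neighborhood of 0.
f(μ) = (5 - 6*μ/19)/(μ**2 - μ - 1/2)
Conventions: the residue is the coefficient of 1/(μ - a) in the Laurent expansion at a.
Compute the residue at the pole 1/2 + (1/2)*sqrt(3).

The factor μ**2 - μ - 1/2 splits as (μ - a)(μ - a') with a = 1/2 + (1/2)*sqrt(3), a' = 1/2 - (1/2)*sqrt(3). At the order-1 pole a set g(μ) = (μ - a)*f(μ) = [5 - 6*μ/19] / (μ - a').
Simple pole: residue = g(a) at a = 1/2 + (1/2)*sqrt(3), which is -3/19 + (92/57)*sqrt(3).

The residue is -3/19 + (92/57)*sqrt(3).


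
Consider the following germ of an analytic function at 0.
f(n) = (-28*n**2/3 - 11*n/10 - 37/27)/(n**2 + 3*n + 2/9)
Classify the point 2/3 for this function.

The point is a regular point.

Denominator factors: n**2 + 3*n + 2/9 = 8/3 at n = 2/3 — none vanishes.
So the germ continues analytically to 2/3.


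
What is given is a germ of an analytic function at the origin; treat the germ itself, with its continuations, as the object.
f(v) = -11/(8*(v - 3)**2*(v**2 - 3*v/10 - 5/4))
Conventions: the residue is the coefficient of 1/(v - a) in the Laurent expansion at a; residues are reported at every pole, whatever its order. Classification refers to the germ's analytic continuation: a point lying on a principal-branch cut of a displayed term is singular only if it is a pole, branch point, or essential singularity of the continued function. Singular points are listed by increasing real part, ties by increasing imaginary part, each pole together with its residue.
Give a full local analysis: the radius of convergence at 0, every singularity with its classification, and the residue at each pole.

Denominator factor (v - 3)^2: pole of order 2 at 3, modulus 3.
Denominator factor (v**2 - 3*v/10 - 5/4): discriminant 509/100, real irrational roots 3/20 + (1/20)*sqrt(509) and 3/20 - (1/20)*sqrt(509); poles of order 1, moduli 3/20 + (1/20)*sqrt(509) and -3/20 + (1/20)*sqrt(509).
The radius of convergence is the smallest modulus among the singular points: -3/20 + (1/20)*sqrt(509).
The factor v**2 - 3*v/10 - 5/4 splits as (v - a)(v - a') with a = 3/20 - (1/20)*sqrt(509), a' = 3/20 + (1/20)*sqrt(509). At the order-1 pole a set g(v) = (v - a)*f(v) = [-11/(8*(v - 3)**2)] / (v - a').
Simple pole: residue = g(a) at a = 3/20 - (1/20)*sqrt(509), which is -3135/37538 + (103345/19106842)*sqrt(509).
The factor v**2 - 3*v/10 - 5/4 splits as (v - a)(v - a') with a = 3/20 + (1/20)*sqrt(509), a' = 3/20 - (1/20)*sqrt(509). At the order-1 pole a set g(v) = (v - a)*f(v) = [-11/(8*(v - 3)**2)] / (v - a').
Simple pole: residue = g(a) at a = 3/20 + (1/20)*sqrt(509), which is -3135/37538 - (103345/19106842)*sqrt(509).
At the order-2 pole 3 set g(v) = (v - (3))^2*f(v) = -11/(8*(v**2 - 3*v/10 - 5/4)).
Order-2 pole: residue = g'(a); g'(3) = 3135/18769, so the residue is 3135/18769.
List the singular points by increasing real part (a conjugate pair: the negative imaginary part first).

Radius of convergence at 0: -3/20 + (1/20)*sqrt(509).
At 3/20 - (1/20)*sqrt(509): a pole of order 1; residue -3135/37538 + (103345/19106842)*sqrt(509).
At 3/20 + (1/20)*sqrt(509): a pole of order 1; residue -3135/37538 - (103345/19106842)*sqrt(509).
At 3: a pole of order 2; residue 3135/18769.


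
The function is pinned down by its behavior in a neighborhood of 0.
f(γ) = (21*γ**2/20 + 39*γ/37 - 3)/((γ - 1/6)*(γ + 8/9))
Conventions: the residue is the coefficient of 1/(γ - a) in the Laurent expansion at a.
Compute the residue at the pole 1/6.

The residue is -74463/28120.

At the order-1 pole 1/6 set g(γ) = (γ - (1/6))*f(γ) = (21*γ**2/20 + 39*γ/37 - 3)/(γ + 8/9).
Simple pole: residue = g(a) at a = 1/6, which is -74463/28120.
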